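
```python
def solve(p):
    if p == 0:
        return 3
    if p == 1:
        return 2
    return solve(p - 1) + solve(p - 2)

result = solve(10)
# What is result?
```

Build up from base cases: solve(0)=3, solve(1)=2, solve(2)=5, solve(3)=7, solve(4)=12, solve(5)=19, solve(6)=31, ..., solve(10)=212

Answer: 212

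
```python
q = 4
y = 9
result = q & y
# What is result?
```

Trace:
`q = 4` → q = 4
`y = 9` → y = 9
`result = q & y` → result = 0
So result = 0

Answer: 0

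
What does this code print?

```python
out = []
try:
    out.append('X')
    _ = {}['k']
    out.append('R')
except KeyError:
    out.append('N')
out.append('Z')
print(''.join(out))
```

Execution trace: 'X' (try body) → 'N' (except KeyError) → 'Z' (after the try/except). Output: XNZ

Answer: XNZ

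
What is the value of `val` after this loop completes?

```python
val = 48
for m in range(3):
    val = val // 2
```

Halve 3 times: 48 // 2^3 = 6
`val` takes the values: 48 → 24 → 12 → 6

Answer: 6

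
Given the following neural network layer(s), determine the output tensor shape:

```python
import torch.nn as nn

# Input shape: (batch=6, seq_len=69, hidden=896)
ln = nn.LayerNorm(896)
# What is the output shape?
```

Input: (6, 69, 896) -> Output: (6, 69, 896)

Answer: (6, 69, 896)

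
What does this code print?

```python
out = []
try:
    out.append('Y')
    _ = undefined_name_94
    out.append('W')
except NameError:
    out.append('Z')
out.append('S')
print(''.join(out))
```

Execution trace: 'Y' (try body) → 'Z' (except NameError) → 'S' (after the try/except). Output: YZS

Answer: YZS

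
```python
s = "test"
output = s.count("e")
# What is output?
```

Trace:
`s = "test"` → s = 'test'
`output = s.count("e")` → output = 1
So output = 1

Answer: 1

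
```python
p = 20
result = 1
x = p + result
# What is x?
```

Trace:
`p = 20` → p = 20
`result = 1` → result = 1
`x = p + result` → x = 21
So x = 21

Answer: 21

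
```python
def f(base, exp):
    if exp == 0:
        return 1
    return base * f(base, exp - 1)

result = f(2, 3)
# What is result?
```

f(2, 3) = 2 * 2 * 2 = 8

Answer: 8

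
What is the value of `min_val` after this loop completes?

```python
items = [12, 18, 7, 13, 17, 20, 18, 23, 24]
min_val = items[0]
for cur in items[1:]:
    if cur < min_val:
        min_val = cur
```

Minimum of [12, 18, 7, 13, 17, 20, 18, 23, 24]
`min_val` takes the values: 12 → 7

Answer: 7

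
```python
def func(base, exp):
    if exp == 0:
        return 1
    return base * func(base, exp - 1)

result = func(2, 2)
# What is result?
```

func(2, 2) = 2 * 2 = 4

Answer: 4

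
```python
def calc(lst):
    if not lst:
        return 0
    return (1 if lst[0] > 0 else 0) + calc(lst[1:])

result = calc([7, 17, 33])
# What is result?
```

Count of positive elements in [7, 17, 33] = 3

Answer: 3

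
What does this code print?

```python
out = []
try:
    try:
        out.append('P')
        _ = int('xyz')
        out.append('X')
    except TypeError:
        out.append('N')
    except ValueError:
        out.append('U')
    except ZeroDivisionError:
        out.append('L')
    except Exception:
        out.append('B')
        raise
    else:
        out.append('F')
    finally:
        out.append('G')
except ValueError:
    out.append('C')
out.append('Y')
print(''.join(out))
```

Execution trace: 'P' (try body) → 'U' (except ValueError) → 'G' (finally) → 'Y' (after the try/except). Output: PUGY

Answer: PUGY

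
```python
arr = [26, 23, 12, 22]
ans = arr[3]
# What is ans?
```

Trace:
`arr = [26, 23, 12, 22]` → arr = [26, 23, 12, 22]
`ans = arr[3]` → ans = 22
So ans = 22

Answer: 22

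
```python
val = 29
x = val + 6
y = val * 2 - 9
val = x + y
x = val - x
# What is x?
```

Trace:
`val = 29` → val = 29
`x = val + 6` → x = 35
`y = val * 2 - 9` → y = 49
`val = x + y` → val = 84
`x = val - x` → x = 49
So x = 49

Answer: 49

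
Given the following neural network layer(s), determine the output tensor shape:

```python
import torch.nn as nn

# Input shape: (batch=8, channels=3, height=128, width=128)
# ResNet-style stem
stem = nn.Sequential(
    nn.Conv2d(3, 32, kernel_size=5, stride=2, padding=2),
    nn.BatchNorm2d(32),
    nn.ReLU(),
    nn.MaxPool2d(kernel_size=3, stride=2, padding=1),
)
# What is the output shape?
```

Input: (8, 3, 128, 128) -> after Conv2d 5x5 stride=2: (8, 32, 64, 64) -> Output: (8, 32, 32, 32)

Answer: (8, 32, 32, 32)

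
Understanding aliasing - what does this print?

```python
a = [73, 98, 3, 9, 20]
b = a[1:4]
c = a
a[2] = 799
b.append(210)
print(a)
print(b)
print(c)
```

Key concept: slice vs alias.
Step by step:
`a = [73, 98, 3, 9, 20]` → a = [73, 98, 3, 9, 20]
`b = a[1:4]` → b = [98, 3, 9]
`c = a` → c = [73, 98, 3, 9, 20] (same object as a)
`a[2] = 799` → a = [73, 98, 799, 9, 20] (same object as c); c = [73, 98, 799, 9, 20] (same object as a)
`b.append(210)` → b = [98, 3, 9, 210]
`print(a)` → prints [73, 98, 799, 9, 20]
`print(b)` → prints [98, 3, 9, 210]
`print(c)` → prints [73, 98, 799, 9, 20]

Answer:
[73, 98, 799, 9, 20]
[98, 3, 9, 210]
[73, 98, 799, 9, 20]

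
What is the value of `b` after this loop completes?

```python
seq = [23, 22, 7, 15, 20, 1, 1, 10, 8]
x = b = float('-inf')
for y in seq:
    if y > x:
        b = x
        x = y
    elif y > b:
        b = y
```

Second largest (with repeats) in [23, 22, 7, 15, 20, 1, 1, 10, 8]
`b` takes the values: -inf → 22

Answer: 22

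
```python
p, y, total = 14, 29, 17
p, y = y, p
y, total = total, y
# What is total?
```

Trace:
`p, y, total = 14, 29, 17` → p = 14; y = 29; total = 17
`p, y = y, p` → p = 29; y = 14
`y, total = total, y` → y = 17; total = 14
So total = 14

Answer: 14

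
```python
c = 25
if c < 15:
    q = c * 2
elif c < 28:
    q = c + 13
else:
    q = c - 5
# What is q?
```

Trace:
`c = 25` → c = 25
`if c < 15: ...` → c < 15 is False, c < 28 is True → q = 38
So q = 38

Answer: 38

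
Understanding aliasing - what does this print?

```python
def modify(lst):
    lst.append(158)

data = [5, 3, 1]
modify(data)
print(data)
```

Key concept: function modifies passed list.
Step by step:
`data = [5, 3, 1]` → data = [5, 3, 1]
`modify(data)` → data = [5, 3, 1, 158]
`print(data)` → prints [5, 3, 1, 158]

Answer: [5, 3, 1, 158]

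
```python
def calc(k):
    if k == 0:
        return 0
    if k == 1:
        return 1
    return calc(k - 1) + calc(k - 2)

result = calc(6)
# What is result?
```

Build up from base cases: calc(0)=0, calc(1)=1, calc(2)=1, calc(3)=2, calc(4)=3, calc(5)=5, calc(6)=8

Answer: 8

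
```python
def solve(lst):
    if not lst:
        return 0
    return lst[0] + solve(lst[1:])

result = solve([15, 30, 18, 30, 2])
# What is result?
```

15 + 30 + 18 + 30 + 2 + 0 = 95

Answer: 95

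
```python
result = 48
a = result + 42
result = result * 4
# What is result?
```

Trace:
`result = 48` → result = 48
`a = result + 42` → a = 90
`result = result * 4` → result = 192
So result = 192

Answer: 192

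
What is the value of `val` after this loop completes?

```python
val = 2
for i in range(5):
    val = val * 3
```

Multiply by 3, 5 times: 2 * 3^5 = 486
`val` takes the values: 2 → 6 → 18 → 54 → 162 → 486

Answer: 486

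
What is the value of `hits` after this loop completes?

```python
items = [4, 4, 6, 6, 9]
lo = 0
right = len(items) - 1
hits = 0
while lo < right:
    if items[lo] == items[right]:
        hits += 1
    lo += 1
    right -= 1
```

Count matching pairs from ends
`hits` takes the values: 0

Answer: 0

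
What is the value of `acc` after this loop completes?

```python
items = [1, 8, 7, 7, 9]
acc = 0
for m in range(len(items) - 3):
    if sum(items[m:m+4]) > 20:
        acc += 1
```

Count windows with sum > 20
`acc` takes the values: 0 → 1 → 2

Answer: 2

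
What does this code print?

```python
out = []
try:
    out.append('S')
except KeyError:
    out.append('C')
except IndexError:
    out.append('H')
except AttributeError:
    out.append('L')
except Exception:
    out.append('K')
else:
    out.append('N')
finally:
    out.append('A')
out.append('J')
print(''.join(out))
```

Execution trace: 'S' (try body, no exception) → 'N' (else) → 'A' (finally) → 'J' (after the try/except). Output: SNAJ

Answer: SNAJ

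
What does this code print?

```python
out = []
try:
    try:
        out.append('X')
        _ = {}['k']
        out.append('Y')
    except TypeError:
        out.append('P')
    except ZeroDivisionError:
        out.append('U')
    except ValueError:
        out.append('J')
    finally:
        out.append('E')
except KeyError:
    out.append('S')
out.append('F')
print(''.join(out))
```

Execution trace: 'X' (try body) → 'E' (finally) → 'S' (outer except KeyError) → 'F' (after the try/except). Output: XESF

Answer: XESF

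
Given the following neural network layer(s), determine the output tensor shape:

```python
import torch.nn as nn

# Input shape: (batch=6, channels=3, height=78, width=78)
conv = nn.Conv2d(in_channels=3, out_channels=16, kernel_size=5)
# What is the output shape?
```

Input: (6, 3, 78, 78) -> Output: (6, 16, 74, 74)

Answer: (6, 16, 74, 74)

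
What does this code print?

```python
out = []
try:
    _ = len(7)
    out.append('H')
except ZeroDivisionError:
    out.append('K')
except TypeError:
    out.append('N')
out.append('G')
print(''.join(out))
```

Execution trace: 'N' (except TypeError) → 'G' (after the try/except). Output: NG

Answer: NG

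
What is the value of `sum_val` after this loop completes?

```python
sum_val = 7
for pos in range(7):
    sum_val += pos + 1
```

Start at 7, add 1 to 7 = 35
`sum_val` takes the values: 7 → 8 → 10 → 13 → 17 → 22 → 28 → 35

Answer: 35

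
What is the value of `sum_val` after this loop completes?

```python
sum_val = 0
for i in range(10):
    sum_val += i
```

Sum of 0 to 9 = 45
`sum_val` takes the values: 0 → 1 → 3 → 6 → 10 → 15 → 21 → 28 → 36 → 45

Answer: 45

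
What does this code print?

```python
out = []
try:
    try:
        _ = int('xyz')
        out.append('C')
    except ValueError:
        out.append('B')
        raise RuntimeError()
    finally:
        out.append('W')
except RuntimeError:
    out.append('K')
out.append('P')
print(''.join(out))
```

Execution trace: 'B' (except ValueError) → 'W' (finally) → 'K' (outer except RuntimeError) → 'P' (after the try/except). Output: BWKP

Answer: BWKP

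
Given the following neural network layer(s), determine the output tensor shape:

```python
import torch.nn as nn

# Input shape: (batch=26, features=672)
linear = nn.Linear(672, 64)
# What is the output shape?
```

Input: (26, 672) -> Output: (26, 64)

Answer: (26, 64)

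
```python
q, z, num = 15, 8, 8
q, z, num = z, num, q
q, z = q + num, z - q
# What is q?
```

Trace:
`q, z, num = 15, 8, 8` → q = 15; z = 8; num = 8
`q, z, num = z, num, q` → q = 8; z = 8; num = 15
`q, z = q + num, z - q` → q = 23; z = 0
So q = 23

Answer: 23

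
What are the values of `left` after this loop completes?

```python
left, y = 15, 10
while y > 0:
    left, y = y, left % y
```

GCD of 15 and 10
`left` takes the values: 15 → 10 → 5

Answer: 5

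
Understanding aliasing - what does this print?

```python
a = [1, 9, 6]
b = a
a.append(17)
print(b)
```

Key concept: basic list aliasing.
Step by step:
`a = [1, 9, 6]` → a = [1, 9, 6]
`b = a` → b = [1, 9, 6] (same object as a)
`a.append(17)` → a = [1, 9, 6, 17] (same object as b); b = [1, 9, 6, 17] (same object as a)
`print(b)` → prints [1, 9, 6, 17]

Answer: [1, 9, 6, 17]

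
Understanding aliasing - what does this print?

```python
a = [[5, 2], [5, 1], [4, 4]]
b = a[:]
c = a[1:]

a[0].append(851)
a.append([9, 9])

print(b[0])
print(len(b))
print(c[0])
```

Key concept: slice with nested mutation.
Step by step:
`a = [[5, 2], [5, 1], [4, 4]]` → a = [[5, 2], [5, 1], [4, 4]]
`b = a[:]` → b = [[5, 2], [5, 1], [4, 4]]
`c = a[1:]` → c = [[5, 1], [4, 4]]
`a[0].append(851)` → a = [[5, 2, 851], [5, 1], [4, 4]]; b = [[5, 2, 851], [5, 1], [4, 4]]
`a.append([9, 9])` → a = [[5, 2, 851], [5, 1], [4, 4], [9, 9]]
`print(b[0])` → prints [5, 2, 851]
`print(len(b))` → prints 3
`print(c[0])` → prints [5, 1]

Answer:
[5, 2, 851]
3
[5, 1]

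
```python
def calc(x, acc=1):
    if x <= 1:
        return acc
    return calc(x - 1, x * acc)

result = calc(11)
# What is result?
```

Accumulator trace (n, acc): (11, 1) -> (10, 11) -> (9, 110) -> (8, 990) -> (7, 7920) -> (6, 55440) -> (5, 332640) -> (4, 1663200) -> (3, 6652800) -> (2, 19958400) -> (1, 39916800) -> return 39916800

Answer: 39916800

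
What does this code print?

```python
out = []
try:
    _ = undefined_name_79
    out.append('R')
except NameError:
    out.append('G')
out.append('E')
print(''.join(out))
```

Execution trace: 'G' (except NameError) → 'E' (after the try/except). Output: GE

Answer: GE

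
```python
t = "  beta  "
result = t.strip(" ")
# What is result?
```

Trace:
`t = "  beta  "` → t = '  beta  '
`result = t.strip(" ")` → result = 'beta'
So result = 'beta'

Answer: 'beta'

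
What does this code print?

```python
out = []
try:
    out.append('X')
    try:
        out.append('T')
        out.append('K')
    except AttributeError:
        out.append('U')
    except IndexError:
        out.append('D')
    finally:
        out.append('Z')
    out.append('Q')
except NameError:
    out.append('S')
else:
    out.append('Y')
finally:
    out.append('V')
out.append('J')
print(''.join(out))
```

Execution trace: 'X' (try body) → 'T' (inner try body) → 'K' (inner try body, no exception) → 'Z' (inner finally) → 'Q' (try body, no exception) → 'Y' (else) → 'V' (finally) → 'J' (after the try/except). Output: XTKZQYVJ

Answer: XTKZQYVJ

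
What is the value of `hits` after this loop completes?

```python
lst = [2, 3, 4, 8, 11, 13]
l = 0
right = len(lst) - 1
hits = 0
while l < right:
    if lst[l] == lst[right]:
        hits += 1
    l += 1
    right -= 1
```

Count matching pairs from ends
`hits` takes the values: 0

Answer: 0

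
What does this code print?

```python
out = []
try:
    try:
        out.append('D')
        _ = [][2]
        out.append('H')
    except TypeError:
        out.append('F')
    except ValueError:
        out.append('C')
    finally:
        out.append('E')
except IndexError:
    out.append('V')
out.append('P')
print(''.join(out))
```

Execution trace: 'D' (try body) → 'E' (finally) → 'V' (outer except IndexError) → 'P' (after the try/except). Output: DEVP

Answer: DEVP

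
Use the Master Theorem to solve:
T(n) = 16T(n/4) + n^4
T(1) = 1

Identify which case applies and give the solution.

a=16, b=4, f(n)=n^4. log_4(16) = 2. Since c=4 > 2 and the regularity condition holds (16(n/4)^4 = (16/4^4)n^4 with 16/4^4 < 1), Case 3 applies: T(n) = Θ(f(n)) = O(n^4).

Answer: O(n^4) - Case 3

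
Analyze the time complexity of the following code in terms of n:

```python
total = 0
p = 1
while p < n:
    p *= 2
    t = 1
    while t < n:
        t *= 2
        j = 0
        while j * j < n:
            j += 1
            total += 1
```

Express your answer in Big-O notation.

Each loop level contributes: log n × log n × √n. Multiplying the contributions gives O(√n log² n).

Answer: O(√n log² n)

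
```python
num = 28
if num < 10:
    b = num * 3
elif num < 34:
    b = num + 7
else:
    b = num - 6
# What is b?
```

Trace:
`num = 28` → num = 28
`if num < 10: ...` → num < 10 is False, num < 34 is True → b = 35
So b = 35

Answer: 35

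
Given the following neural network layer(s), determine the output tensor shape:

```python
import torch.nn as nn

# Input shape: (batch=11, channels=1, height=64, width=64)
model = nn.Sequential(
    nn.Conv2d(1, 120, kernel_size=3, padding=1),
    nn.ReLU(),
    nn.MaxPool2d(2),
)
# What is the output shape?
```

Input: (11, 1, 64, 64) -> after Conv2d: (11, 120, 64, 64) -> after ReLU: (11, 120, 64, 64) -> Output: (11, 120, 32, 32)

Answer: (11, 120, 32, 32)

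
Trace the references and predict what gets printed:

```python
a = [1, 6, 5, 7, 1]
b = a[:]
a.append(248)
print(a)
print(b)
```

Key concept: slice [:] creates copy.
Step by step:
`a = [1, 6, 5, 7, 1]` → a = [1, 6, 5, 7, 1]
`b = a[:]` → b = [1, 6, 5, 7, 1]
`a.append(248)` → a = [1, 6, 5, 7, 1, 248]
`print(a)` → prints [1, 6, 5, 7, 1, 248]
`print(b)` → prints [1, 6, 5, 7, 1]

Answer:
[1, 6, 5, 7, 1, 248]
[1, 6, 5, 7, 1]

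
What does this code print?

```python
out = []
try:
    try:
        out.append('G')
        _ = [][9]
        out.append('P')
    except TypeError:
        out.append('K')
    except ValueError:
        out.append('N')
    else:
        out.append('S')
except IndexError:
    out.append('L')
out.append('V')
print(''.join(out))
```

Execution trace: 'G' (try body) → 'L' (outer except IndexError) → 'V' (after the try/except). Output: GLV

Answer: GLV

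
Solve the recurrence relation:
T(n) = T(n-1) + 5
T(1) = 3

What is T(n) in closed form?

Unrolling: T(n) = T(1) + 5·(n-1) = 3 + 5(n-1) = 5n - 2.

Answer: T(n) = 5n - 2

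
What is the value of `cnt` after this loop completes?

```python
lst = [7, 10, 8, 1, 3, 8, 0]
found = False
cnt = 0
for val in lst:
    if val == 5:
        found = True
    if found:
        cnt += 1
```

Count elements after first 5 in [7, 10, 8, 1, 3, 8, 0]
`cnt` takes the values: 0

Answer: 0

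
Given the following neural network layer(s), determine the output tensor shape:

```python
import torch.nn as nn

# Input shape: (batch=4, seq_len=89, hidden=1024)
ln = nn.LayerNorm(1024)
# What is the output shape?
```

Input: (4, 89, 1024) -> Output: (4, 89, 1024)

Answer: (4, 89, 1024)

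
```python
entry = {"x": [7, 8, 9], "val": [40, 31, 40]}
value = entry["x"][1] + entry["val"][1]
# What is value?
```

Trace:
`entry = {"x": [7, 8, 9], "val": [40, 31, 40]}` → entry = {'x': [7, 8, 9], 'val': [40, 31, 40]}
`value = entry["x"][1] + entry["val"][1]` → value = 39
So value = 39

Answer: 39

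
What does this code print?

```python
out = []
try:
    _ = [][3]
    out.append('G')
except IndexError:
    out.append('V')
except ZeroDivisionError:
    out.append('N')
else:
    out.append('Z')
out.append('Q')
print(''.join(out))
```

Execution trace: 'V' (except IndexError) → 'Q' (after the try/except). Output: VQ

Answer: VQ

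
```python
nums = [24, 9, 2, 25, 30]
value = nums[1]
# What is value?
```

Trace:
`nums = [24, 9, 2, 25, 30]` → nums = [24, 9, 2, 25, 30]
`value = nums[1]` → value = 9
So value = 9

Answer: 9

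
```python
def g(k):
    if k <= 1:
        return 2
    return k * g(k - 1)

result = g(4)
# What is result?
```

g(4) = 4 * 3 * 2 * 2 = 48

Answer: 48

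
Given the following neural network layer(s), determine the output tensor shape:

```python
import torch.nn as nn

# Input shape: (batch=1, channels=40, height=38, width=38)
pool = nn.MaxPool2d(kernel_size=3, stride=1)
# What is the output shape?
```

Input: (1, 40, 38, 38) -> Output: (1, 40, 36, 36)

Answer: (1, 40, 36, 36)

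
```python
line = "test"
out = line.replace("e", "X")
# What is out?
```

Trace:
`line = "test"` → line = 'test'
`out = line.replace("e", "X")` → out = 'tXst'
So out = 'tXst'

Answer: 'tXst'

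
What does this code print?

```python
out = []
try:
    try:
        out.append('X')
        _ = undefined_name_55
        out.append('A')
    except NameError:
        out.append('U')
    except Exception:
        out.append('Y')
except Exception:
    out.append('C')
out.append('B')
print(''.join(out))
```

Execution trace: 'X' (inner try body) → 'U' (inner except NameError) → 'B' (after the try/except). Output: XUB

Answer: XUB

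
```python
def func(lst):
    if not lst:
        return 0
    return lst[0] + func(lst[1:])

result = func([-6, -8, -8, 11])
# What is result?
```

(-6) + (-8) + (-8) + 11 + 0 = -11

Answer: -11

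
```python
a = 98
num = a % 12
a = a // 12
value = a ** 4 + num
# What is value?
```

Trace:
`a = 98` → a = 98
`num = a % 12` → num = 2
`a = a // 12` → a = 8
`value = a ** 4 + num` → value = 4098
So value = 4098

Answer: 4098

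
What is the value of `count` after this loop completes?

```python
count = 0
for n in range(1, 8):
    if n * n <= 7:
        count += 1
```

Count numbers where n² ≤ 7
`count` takes the values: 0 → 1 → 2

Answer: 2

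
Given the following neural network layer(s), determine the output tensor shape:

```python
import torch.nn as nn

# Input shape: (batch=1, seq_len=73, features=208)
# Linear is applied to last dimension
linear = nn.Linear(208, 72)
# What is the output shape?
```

Input: (1, 73, 208) -> Output: (1, 73, 72)

Answer: (1, 73, 72)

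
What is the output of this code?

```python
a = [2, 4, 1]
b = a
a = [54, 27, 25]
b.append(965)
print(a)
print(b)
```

Key concept: rebinding vs mutation: a is rebound to a new list, b still points at the original.
Step by step:
`a = [2, 4, 1]` → a = [2, 4, 1]
`b = a` → b = [2, 4, 1] (same object as a)
`a = [54, 27, 25]` → a = [54, 27, 25]
`b.append(965)` → b = [2, 4, 1, 965]
`print(a)` → prints [54, 27, 25]
`print(b)` → prints [2, 4, 1, 965]

Answer:
[54, 27, 25]
[2, 4, 1, 965]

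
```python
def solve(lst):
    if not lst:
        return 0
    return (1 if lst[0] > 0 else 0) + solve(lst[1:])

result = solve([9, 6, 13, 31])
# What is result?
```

Count of positive elements in [9, 6, 13, 31] = 4

Answer: 4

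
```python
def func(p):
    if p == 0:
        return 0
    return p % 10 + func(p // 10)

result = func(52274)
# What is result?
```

Sum of digits of 52274: 4 + 7 + 2 + 2 + 5 = 20

Answer: 20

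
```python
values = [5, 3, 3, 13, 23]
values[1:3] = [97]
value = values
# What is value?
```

Trace:
`values = [5, 3, 3, 13, 23]` → values = [5, 3, 3, 13, 23]
`values[1:3] = [97]` → values = [5, 97, 13, 23]
`value = values` → value = [5, 97, 13, 23]
So value = [5, 97, 13, 23]

Answer: [5, 97, 13, 23]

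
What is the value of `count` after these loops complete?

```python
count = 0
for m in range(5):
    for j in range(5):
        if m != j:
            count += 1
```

5² - 5 (exclude diagonal)
`count` takes the values: 0 → 1 → 2 → 3 → 4 → 5 → 6 → 7 → 8 → 9 → 10 → 11 → 12 → 13 → 14 → 15 → 16 → 17 → 18 → 19 → 20

Answer: 20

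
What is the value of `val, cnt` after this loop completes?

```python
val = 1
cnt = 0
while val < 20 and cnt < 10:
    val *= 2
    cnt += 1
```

Double until >= 20 or 10 iterations
`val, cnt` takes the values: (1, 0) → (2, 0) → (2, 1) → (4, 1) → (4, 2) → (8, 2) → (8, 3) → (16, 3) → (16, 4) → (32, 4) → (32, 5)

Answer: 32, 5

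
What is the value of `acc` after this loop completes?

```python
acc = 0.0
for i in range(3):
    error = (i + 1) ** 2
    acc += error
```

Sum of squared losses 1² + 2² + ... + 3²
`acc` takes the values: 0.0 → 1.0 → 5.0 → 14.0

Answer: 14.0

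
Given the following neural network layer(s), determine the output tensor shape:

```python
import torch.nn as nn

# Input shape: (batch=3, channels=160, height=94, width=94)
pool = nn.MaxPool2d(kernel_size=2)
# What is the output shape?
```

Input: (3, 160, 94, 94) -> Output: (3, 160, 47, 47)

Answer: (3, 160, 47, 47)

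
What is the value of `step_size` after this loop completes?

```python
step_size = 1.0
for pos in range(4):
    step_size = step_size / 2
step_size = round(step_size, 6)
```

Halving LR 4 times: 1 / 2^4
`step_size` takes the values: 1.0 → 0.5 → 0.25 → 0.125 → 0.0625

Answer: 0.0625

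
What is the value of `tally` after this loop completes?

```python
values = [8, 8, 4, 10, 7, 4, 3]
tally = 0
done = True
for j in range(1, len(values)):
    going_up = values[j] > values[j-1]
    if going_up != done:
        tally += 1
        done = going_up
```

Count direction changes in [8, 8, 4, 10, 7, 4, 3]
`tally` takes the values: 0 → 1 → 2 → 3

Answer: 3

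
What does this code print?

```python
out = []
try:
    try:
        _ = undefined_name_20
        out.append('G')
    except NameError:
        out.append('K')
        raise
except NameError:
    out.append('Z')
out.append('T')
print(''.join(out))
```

Execution trace: 'K' (inner except NameError) → 'Z' (outer except NameError) → 'T' (after the try/except). Output: KZT

Answer: KZT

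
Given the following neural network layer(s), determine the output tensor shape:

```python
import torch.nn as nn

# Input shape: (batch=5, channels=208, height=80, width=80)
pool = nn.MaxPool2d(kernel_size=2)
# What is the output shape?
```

Input: (5, 208, 80, 80) -> Output: (5, 208, 40, 40)

Answer: (5, 208, 40, 40)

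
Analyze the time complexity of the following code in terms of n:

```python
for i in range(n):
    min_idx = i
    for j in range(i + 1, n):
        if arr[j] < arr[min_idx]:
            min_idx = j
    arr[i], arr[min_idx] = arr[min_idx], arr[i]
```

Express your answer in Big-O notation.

This is Selection sort. Time complexity: O(n²).

Answer: O(n²)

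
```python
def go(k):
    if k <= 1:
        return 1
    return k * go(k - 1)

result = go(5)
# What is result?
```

go(5) = 5 * 4 * 3 * 2 * 1 = 120

Answer: 120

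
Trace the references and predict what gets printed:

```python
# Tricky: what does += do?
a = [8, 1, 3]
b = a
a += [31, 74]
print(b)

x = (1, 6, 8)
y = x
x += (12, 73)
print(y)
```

Key concept: += behavior differs for mutable vs immutable.
Step by step:
`a = [8, 1, 3]` → a = [8, 1, 3]
`b = a` → b = [8, 1, 3] (same object as a)
`a += [31, 74]` → a = [8, 1, 3, 31, 74] (same object as b); b = [8, 1, 3, 31, 74] (same object as a)
`print(b)` → prints [8, 1, 3, 31, 74]
`x = (1, 6, 8)` → x = (1, 6, 8)
`y = x` → y = (1, 6, 8)
`x += (12, 73)` → x = (1, 6, 8, 12, 73)
`print(y)` → prints (1, 6, 8)

Answer:
[8, 1, 3, 31, 74]
(1, 6, 8)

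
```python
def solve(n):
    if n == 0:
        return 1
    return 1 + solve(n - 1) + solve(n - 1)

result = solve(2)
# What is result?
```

solve(n) = 1 + 2·solve(n-1), solve(0)=1. Closed form: (1+1)·2^2 - 1 = 7.

Answer: 7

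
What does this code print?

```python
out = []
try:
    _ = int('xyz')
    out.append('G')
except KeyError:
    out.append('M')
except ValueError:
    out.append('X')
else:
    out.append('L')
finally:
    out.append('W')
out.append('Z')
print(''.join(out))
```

Execution trace: 'X' (except ValueError) → 'W' (finally) → 'Z' (after the try/except). Output: XWZ

Answer: XWZ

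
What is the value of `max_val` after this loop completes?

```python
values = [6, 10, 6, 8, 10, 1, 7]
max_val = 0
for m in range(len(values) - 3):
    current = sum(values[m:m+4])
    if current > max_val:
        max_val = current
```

Max sum of 4-element window in [6, 10, 6, 8, 10, 1, 7]
`max_val` takes the values: 0 → 30 → 34

Answer: 34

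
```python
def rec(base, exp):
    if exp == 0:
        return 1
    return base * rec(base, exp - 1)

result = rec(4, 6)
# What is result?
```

rec(4, 6) = 4 * 4 * 4 * 4 * 4 * 4 = 4096

Answer: 4096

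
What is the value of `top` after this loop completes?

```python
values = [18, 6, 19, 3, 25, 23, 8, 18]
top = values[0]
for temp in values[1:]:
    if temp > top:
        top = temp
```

Maximum of [18, 6, 19, 3, 25, 23, 8, 18]
`top` takes the values: 18 → 19 → 25

Answer: 25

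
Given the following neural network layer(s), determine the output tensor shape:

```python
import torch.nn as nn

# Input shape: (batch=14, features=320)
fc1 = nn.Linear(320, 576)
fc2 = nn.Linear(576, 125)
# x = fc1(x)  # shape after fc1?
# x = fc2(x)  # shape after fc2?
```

Input: (14, 320) -> after fc1: (14, 576) -> Output: (14, 125)

Answer: (14, 125)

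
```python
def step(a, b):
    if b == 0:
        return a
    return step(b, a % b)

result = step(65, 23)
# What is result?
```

step(65, 23) -> step(23, 19) -> step(19, 4) -> step(4, 3) -> step(3, 1) -> step(1, 0) -> 1

Answer: 1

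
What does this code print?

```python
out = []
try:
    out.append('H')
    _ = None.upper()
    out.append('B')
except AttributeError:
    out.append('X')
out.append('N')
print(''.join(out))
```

Execution trace: 'H' (try body) → 'X' (except AttributeError) → 'N' (after the try/except). Output: HXN

Answer: HXN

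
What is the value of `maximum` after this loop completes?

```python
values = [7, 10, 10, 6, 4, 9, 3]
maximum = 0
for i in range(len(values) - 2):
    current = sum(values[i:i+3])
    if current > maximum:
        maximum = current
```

Max sum of 3-element window in [7, 10, 10, 6, 4, 9, 3]
`maximum` takes the values: 0 → 27

Answer: 27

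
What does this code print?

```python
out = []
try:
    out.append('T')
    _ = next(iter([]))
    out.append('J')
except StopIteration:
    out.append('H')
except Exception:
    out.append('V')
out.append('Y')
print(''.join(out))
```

Execution trace: 'T' (try body) → 'H' (except StopIteration) → 'Y' (after the try/except). Output: THY

Answer: THY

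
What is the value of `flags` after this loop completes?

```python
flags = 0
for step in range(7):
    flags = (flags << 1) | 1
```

Build 7 consecutive 1-bits: 0b1111111
`flags` takes the values: 0 → 1 → 3 → 7 → 15 → 31 → 63 → 127

Answer: 127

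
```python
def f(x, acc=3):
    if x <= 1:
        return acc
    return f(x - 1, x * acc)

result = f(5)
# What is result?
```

Accumulator trace (n, acc): (5, 3) -> (4, 15) -> (3, 60) -> (2, 180) -> (1, 360) -> return 360

Answer: 360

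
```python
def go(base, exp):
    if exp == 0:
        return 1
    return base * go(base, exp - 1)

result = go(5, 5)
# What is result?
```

go(5, 5) = 5 * 5 * 5 * 5 * 5 = 3125

Answer: 3125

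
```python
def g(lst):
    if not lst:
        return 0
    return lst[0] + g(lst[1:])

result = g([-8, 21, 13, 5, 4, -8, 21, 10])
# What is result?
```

(-8) + 21 + 13 + 5 + 4 + (-8) + 21 + 10 + 0 = 58

Answer: 58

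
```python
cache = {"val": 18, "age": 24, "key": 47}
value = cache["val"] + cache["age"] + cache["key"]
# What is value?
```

Trace:
`cache = {"val": 18, "age": 24, "key": 47}` → cache = {'val': 18, 'age': 24, 'key': 47}
`value = cache["val"] + cache["age"] + cache["key"]` → value = 89
So value = 89

Answer: 89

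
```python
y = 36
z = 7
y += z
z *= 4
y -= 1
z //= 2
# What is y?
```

Trace:
`y = 36` → y = 36
`z = 7` → z = 7
`y += z` → y = 43
`z *= 4` → z = 28
`y -= 1` → y = 42
`z //= 2` → z = 14
So y = 42

Answer: 42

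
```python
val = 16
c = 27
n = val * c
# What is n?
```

Trace:
`val = 16` → val = 16
`c = 27` → c = 27
`n = val * c` → n = 432
So n = 432

Answer: 432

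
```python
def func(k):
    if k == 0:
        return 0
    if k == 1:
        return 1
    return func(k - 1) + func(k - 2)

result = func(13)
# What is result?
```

Build up from base cases: func(0)=0, func(1)=1, func(2)=1, func(3)=2, func(4)=3, func(5)=5, func(6)=8, ..., func(13)=233

Answer: 233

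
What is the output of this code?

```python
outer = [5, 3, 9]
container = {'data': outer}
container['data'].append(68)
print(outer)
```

Key concept: dict holds reference to list.
Step by step:
`outer = [5, 3, 9]` → outer = [5, 3, 9]
`container = {'data': outer}` → container = {'data': [5, 3, 9]}
`container['data'].append(68)` → outer = [5, 3, 9, 68]; container = {'data': [5, 3, 9, 68]}
`print(outer)` → prints [5, 3, 9, 68]

Answer: [5, 3, 9, 68]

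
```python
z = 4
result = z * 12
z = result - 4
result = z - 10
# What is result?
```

Trace:
`z = 4` → z = 4
`result = z * 12` → result = 48
`z = result - 4` → z = 44
`result = z - 10` → result = 34
So result = 34

Answer: 34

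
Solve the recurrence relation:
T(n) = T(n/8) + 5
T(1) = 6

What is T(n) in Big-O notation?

Each step divides n by 8 and adds 5. After log_8(n) steps we reach T(1)=6. So T(n) = 5·log_8(n) + 6 = O(log n).

Answer: O(log n)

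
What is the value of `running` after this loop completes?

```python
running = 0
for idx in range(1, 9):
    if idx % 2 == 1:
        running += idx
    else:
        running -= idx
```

Add odd, subtract even
`running` takes the values: 0 → 1 → -1 → 2 → -2 → 3 → -3 → 4 → -4

Answer: -4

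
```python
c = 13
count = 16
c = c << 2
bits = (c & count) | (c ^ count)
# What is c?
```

Trace:
`c = 13` → c = 13
`count = 16` → count = 16
`c = c << 2` → c = 52
`bits = (c & count) | (c ^ count)` → bits = 52
So c = 52

Answer: 52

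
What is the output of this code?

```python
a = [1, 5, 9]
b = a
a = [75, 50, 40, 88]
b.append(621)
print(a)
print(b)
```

Key concept: rebinding vs mutation: a is rebound to a new list, b still points at the original.
Step by step:
`a = [1, 5, 9]` → a = [1, 5, 9]
`b = a` → b = [1, 5, 9] (same object as a)
`a = [75, 50, 40, 88]` → a = [75, 50, 40, 88]
`b.append(621)` → b = [1, 5, 9, 621]
`print(a)` → prints [75, 50, 40, 88]
`print(b)` → prints [1, 5, 9, 621]

Answer:
[75, 50, 40, 88]
[1, 5, 9, 621]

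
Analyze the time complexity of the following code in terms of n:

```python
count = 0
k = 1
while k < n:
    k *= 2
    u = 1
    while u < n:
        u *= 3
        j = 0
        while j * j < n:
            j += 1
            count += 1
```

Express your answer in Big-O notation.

Each loop level contributes: log n × log n × √n. Multiplying the contributions gives O(√n log² n).

Answer: O(√n log² n)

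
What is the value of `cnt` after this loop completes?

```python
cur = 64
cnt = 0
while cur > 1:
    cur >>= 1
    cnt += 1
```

Count right shifts until 1
`cnt` takes the values: 0 → 1 → 2 → 3 → 4 → 5 → 6

Answer: 6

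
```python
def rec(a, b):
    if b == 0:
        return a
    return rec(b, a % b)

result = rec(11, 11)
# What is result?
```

rec(11, 11) -> rec(11, 0) -> 11

Answer: 11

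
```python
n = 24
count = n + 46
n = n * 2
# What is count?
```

Trace:
`n = 24` → n = 24
`count = n + 46` → count = 70
`n = n * 2` → n = 48
So count = 70

Answer: 70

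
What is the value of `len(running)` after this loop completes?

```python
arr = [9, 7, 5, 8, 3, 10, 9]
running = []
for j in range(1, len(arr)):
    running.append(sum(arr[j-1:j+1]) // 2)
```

Number of 2-element averages
`running` takes the values: [] → [8] → [8, 6] → [8, 6, 6] → [8, 6, 6, 5] → [8, 6, 6, 5, 6] → [8, 6, 6, 5, 6, 9]
So `len(running)` = 6

Answer: 6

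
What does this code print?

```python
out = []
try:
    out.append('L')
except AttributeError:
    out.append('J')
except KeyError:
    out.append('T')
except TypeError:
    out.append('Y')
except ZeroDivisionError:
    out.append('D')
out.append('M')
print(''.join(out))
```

Execution trace: 'L' (try body, no exception) → 'M' (after the try/except). Output: LM

Answer: LM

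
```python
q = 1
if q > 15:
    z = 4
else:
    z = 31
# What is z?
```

Trace:
`q = 1` → q = 1
`if q > 15: ...` → q > 15 is False, take else branch → z = 31
So z = 31

Answer: 31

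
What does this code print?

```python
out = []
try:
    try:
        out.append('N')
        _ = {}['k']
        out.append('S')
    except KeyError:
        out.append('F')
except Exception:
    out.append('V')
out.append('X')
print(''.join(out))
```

Execution trace: 'N' (inner try body) → 'F' (inner except KeyError) → 'X' (after the try/except). Output: NFX

Answer: NFX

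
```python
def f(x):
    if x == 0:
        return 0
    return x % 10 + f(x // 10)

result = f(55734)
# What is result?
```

Sum of digits of 55734: 4 + 3 + 7 + 5 + 5 = 24

Answer: 24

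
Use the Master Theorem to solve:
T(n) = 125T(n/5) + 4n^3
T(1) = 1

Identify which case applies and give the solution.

a=125, b=5, f(n)=4n^3. log_5(125) = 3. Since c=3 = 3, Case 2 applies: T(n) = Θ(n^log_b(a) · log n) = O(n^3 log n).

Answer: O(n^3 log n) - Case 2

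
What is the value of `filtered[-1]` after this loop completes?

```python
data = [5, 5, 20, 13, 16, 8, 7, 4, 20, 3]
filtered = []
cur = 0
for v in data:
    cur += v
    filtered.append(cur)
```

Cumulative sum ends at 101
`filtered` takes the values: [] → [5] → [5, 10] → [5, 10, 30] → [5, 10, 30, 43] → [5, 10, 30, 43, 59] → [5, 10, 30, 43, 59, 67] → [5, 10, 30, 43, 59, 67, 74] → [5, 10, 30, 43, 59, 67, 74, 78] → [5, 10, 30, 43, 59, 67, 74, 78, 98] → [5, 10, 30, 43, 59, 67, 74, 78, 98, 101]
So `filtered[-1]` = 101

Answer: 101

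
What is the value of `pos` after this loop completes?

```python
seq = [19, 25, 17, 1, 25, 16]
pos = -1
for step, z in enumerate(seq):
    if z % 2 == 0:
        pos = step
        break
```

First even number index in [19, 25, 17, 1, 25, 16]
`pos` takes the values: -1 → 5

Answer: 5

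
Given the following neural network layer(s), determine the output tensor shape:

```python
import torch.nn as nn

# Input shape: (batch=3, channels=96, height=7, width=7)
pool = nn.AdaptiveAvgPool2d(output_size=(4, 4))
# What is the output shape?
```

Input: (3, 96, 7, 7) -> Output: (3, 96, 4, 4)

Answer: (3, 96, 4, 4)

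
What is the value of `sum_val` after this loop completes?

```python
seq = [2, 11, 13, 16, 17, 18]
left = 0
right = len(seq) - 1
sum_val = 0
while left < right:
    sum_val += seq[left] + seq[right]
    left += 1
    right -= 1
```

Sum of pairs from ends
`sum_val` takes the values: 0 → 20 → 48 → 77

Answer: 77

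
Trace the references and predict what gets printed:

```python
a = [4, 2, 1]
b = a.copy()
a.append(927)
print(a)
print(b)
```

Key concept: list.copy() creates independent copy.
Step by step:
`a = [4, 2, 1]` → a = [4, 2, 1]
`b = a.copy()` → b = [4, 2, 1]
`a.append(927)` → a = [4, 2, 1, 927]
`print(a)` → prints [4, 2, 1, 927]
`print(b)` → prints [4, 2, 1]

Answer:
[4, 2, 1, 927]
[4, 2, 1]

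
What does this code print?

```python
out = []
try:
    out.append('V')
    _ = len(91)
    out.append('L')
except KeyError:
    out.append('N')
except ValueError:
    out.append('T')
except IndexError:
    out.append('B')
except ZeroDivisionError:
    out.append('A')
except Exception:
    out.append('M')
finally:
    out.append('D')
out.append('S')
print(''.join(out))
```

Execution trace: 'V' (try body) → 'M' (except Exception) → 'D' (finally) → 'S' (after the try/except). Output: VMDS

Answer: VMDS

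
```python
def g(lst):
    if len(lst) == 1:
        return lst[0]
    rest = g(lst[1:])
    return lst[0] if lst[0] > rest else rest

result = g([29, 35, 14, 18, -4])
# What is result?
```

Recursive max over [29, 35, 14, 18, -4] = 35

Answer: 35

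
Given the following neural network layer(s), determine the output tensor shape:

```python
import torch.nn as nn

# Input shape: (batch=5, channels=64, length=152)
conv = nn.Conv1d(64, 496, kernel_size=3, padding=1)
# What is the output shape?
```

Input: (5, 64, 152) -> Output: (5, 496, 152)

Answer: (5, 496, 152)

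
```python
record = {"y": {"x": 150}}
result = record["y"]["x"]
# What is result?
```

Trace:
`record = {"y": {"x": 150}}` → record = {'y': {'x': 150}}
`result = record["y"]["x"]` → result = 150
So result = 150

Answer: 150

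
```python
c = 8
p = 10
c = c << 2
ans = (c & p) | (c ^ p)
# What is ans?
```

Trace:
`c = 8` → c = 8
`p = 10` → p = 10
`c = c << 2` → c = 32
`ans = (c & p) | (c ^ p)` → ans = 42
So ans = 42

Answer: 42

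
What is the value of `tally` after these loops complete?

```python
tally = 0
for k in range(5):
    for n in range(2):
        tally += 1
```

5 * 2 = 10
`tally` takes the values: 0 → 1 → 2 → 3 → 4 → 5 → 6 → 7 → 8 → 9 → 10

Answer: 10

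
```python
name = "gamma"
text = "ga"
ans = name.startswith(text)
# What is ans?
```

Trace:
`name = "gamma"` → name = 'gamma'
`text = "ga"` → text = 'ga'
`ans = name.startswith(text)` → ans = True
So ans = True

Answer: True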